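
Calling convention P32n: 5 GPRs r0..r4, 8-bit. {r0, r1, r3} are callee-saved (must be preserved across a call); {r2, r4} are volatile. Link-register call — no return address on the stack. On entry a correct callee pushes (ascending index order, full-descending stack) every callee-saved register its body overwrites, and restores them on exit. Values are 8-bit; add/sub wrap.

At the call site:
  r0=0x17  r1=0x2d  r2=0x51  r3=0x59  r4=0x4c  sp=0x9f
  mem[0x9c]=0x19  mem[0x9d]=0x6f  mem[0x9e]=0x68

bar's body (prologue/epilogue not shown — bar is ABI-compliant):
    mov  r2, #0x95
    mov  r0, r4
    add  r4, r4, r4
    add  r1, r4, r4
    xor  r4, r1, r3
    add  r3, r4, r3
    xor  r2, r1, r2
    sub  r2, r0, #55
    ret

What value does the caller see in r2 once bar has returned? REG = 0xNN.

prologue: push r0 -> mem[0x9e]=0x17, sp=0x9e
prologue: push r1 -> mem[0x9d]=0x2d, sp=0x9d
prologue: push r3 -> mem[0x9c]=0x59, sp=0x9c
body[0] mov  r2, #0x95 -> r2=0x95
body[1] mov  r0, r4 -> r0=0x4c
body[2] add  r4, r4, r4 -> r4=0x98
body[3] add  r1, r4, r4 -> r1=0x30
body[4] xor  r4, r1, r3 -> r4=0x69
body[5] add  r3, r4, r3 -> r3=0xc2
body[6] xor  r2, r1, r2 -> r2=0xa5
body[7] sub  r2, r0, #55 -> r2=0x15
epilogue: pop r3=0x59, sp=0x9d
epilogue: pop r1=0x2d, sp=0x9e
epilogue: pop r0=0x17, sp=0x9f
r2 is caller-saved -> body value

REG = 0x15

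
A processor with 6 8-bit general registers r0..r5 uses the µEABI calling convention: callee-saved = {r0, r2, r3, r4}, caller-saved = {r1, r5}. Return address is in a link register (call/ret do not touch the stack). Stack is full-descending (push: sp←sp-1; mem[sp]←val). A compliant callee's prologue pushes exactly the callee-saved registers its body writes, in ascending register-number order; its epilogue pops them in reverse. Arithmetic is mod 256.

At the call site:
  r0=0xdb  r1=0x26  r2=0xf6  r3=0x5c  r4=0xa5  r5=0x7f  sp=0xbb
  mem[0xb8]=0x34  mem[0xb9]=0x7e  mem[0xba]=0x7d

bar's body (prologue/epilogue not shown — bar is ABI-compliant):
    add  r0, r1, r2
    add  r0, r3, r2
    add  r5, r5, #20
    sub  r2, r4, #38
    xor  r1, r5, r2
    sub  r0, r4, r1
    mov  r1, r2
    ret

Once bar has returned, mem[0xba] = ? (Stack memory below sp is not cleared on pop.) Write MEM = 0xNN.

prologue: push r0 → mem[0xba]=0xdb, sp=0xba
prologue: push r2 → mem[0xb9]=0xf6, sp=0xb9
body[0] add  r0, r1, r2 → r0=0x1c
body[1] add  r0, r3, r2 → r0=0x52
body[2] add  r5, r5, #20 → r5=0x93
body[3] sub  r2, r4, #38 → r2=0x7f
body[4] xor  r1, r5, r2 → r1=0xec
body[5] sub  r0, r4, r1 → r0=0xb9
body[6] mov  r1, r2 → r1=0x7f
epilogue: pop r2=0xf6, sp=0xba
epilogue: pop r0=0xdb, sp=0xbb
prologue pushed ['r0', 'r2'] at ['0xba', '0xb9']

MEM = 0xdb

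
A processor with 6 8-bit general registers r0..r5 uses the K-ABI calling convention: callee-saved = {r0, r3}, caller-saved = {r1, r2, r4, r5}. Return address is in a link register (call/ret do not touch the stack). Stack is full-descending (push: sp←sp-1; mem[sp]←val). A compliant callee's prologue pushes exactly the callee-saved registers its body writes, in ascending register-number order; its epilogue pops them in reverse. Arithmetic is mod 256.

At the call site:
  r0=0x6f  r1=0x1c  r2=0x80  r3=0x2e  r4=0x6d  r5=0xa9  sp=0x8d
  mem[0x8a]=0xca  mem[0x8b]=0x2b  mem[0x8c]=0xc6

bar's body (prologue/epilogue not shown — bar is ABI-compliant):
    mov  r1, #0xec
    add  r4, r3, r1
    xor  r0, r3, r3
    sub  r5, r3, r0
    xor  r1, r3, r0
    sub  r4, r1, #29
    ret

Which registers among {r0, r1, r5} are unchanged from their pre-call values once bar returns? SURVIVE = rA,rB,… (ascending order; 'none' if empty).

prologue: push r0 -> mem[0x8c]=0x6f, sp=0x8c
body[0] mov  r1, #0xec -> r1=0xec
body[1] add  r4, r3, r1 -> r4=0x1a
body[2] xor  r0, r3, r3 -> r0=0x00
body[3] sub  r5, r3, r0 -> r5=0x2e
body[4] xor  r1, r3, r0 -> r1=0x2e
body[5] sub  r4, r1, #29 -> r4=0x11
epilogue: pop r0=0x6f, sp=0x8d
r0: callee-saved, written=True
r1: caller-saved, written=True
r5: caller-saved, written=True

SURVIVE = r0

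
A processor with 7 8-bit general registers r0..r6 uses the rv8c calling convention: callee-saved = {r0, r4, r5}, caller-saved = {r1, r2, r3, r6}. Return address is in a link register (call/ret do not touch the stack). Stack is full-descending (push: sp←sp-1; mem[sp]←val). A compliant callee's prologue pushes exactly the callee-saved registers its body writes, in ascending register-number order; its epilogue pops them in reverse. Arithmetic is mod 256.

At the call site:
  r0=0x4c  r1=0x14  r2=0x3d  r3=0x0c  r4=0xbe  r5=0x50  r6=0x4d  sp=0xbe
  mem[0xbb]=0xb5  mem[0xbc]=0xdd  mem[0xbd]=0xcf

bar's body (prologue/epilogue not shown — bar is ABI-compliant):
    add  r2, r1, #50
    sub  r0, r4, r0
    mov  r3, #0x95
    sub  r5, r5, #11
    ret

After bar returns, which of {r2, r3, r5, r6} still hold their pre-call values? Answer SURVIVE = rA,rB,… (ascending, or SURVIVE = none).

SURVIVE = r5,r6

prologue: push r0 -> mem[0xbd]=0x4c, sp=0xbd
prologue: push r5 -> mem[0xbc]=0x50, sp=0xbc
body[0] add  r2, r1, #50 -> r2=0x46
body[1] sub  r0, r4, r0 -> r0=0x72
body[2] mov  r3, #0x95 -> r3=0x95
body[3] sub  r5, r5, #11 -> r5=0x45
epilogue: pop r5=0x50, sp=0xbd
epilogue: pop r0=0x4c, sp=0xbe
r2: caller-saved, written=True
r3: caller-saved, written=True
r5: callee-saved, written=True
r6: caller-saved, written=False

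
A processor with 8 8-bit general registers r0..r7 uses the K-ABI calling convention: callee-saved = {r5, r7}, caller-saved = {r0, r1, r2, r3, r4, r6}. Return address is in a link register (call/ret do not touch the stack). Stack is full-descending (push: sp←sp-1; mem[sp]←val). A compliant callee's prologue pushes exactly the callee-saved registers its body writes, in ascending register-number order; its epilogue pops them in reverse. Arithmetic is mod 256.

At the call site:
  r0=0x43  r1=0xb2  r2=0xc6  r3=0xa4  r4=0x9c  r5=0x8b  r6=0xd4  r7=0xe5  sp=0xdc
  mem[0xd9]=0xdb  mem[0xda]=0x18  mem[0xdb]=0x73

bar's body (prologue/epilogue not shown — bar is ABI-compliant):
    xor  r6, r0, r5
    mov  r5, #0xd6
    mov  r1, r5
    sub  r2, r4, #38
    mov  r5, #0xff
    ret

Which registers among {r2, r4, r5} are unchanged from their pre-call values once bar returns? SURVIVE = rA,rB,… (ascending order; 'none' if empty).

SURVIVE = r4,r5

prologue: push r5 -> mem[0xdb]=0x8b, sp=0xdb
body[0] xor  r6, r0, r5 -> r6=0xc8
body[1] mov  r5, #0xd6 -> r5=0xd6
body[2] mov  r1, r5 -> r1=0xd6
body[3] sub  r2, r4, #38 -> r2=0x76
body[4] mov  r5, #0xff -> r5=0xff
epilogue: pop r5=0x8b, sp=0xdc
r2: caller-saved, written=True
r4: caller-saved, written=False
r5: callee-saved, written=True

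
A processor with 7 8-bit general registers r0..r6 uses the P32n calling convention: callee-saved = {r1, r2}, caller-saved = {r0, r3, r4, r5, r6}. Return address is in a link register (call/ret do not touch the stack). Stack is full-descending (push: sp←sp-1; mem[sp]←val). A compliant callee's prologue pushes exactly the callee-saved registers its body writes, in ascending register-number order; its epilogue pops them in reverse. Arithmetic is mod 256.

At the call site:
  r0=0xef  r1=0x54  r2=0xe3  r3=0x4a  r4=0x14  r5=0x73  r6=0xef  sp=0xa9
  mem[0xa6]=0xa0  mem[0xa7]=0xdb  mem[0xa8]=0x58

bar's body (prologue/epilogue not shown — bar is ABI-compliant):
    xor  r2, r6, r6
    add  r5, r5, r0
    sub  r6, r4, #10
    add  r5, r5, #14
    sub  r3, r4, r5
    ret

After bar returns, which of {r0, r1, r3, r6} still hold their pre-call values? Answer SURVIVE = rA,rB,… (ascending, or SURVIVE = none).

prologue: push r2 → mem[0xa8]=0xe3, sp=0xa8
body[0] xor  r2, r6, r6 → r2=0x00
body[1] add  r5, r5, r0 → r5=0x62
body[2] sub  r6, r4, #10 → r6=0x0a
body[3] add  r5, r5, #14 → r5=0x70
body[4] sub  r3, r4, r5 → r3=0xa4
epilogue: pop r2=0xe3, sp=0xa9
r0: caller-saved, written=False
r1: callee-saved, written=False
r3: caller-saved, written=True
r6: caller-saved, written=True

SURVIVE = r0,r1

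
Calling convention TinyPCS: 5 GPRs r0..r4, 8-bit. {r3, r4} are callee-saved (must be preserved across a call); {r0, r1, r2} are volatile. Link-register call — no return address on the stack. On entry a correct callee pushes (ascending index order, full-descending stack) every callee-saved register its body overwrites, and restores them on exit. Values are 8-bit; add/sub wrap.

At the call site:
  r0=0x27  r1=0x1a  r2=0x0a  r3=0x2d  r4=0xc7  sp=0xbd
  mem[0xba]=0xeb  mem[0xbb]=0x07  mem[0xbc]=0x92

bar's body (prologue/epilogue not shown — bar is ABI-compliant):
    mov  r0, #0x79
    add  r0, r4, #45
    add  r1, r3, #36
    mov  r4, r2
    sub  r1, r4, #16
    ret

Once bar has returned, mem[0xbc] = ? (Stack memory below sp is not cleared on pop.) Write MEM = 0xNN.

prologue: push r4 -> mem[0xbc]=0xc7, sp=0xbc
body[0] mov  r0, #0x79 -> r0=0x79
body[1] add  r0, r4, #45 -> r0=0xf4
body[2] add  r1, r3, #36 -> r1=0x51
body[3] mov  r4, r2 -> r4=0x0a
body[4] sub  r1, r4, #16 -> r1=0xfa
epilogue: pop r4=0xc7, sp=0xbd
prologue pushed ['r4'] at ['0xbc']

MEM = 0xc7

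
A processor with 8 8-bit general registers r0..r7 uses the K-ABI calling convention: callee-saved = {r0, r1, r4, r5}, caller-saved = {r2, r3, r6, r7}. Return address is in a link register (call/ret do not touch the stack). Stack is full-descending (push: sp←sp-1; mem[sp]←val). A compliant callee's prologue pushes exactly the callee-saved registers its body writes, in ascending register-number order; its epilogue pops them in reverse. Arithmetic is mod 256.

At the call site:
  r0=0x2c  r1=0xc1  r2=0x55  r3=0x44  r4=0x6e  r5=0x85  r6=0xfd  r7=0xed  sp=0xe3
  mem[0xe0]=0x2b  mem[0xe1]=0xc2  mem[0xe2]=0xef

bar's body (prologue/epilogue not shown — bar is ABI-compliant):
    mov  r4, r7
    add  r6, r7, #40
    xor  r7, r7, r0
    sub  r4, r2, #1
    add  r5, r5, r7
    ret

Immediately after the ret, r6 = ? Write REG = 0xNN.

REG = 0x15

prologue: push r4 → mem[0xe2]=0x6e, sp=0xe2
prologue: push r5 → mem[0xe1]=0x85, sp=0xe1
body[0] mov  r4, r7 → r4=0xed
body[1] add  r6, r7, #40 → r6=0x15
body[2] xor  r7, r7, r0 → r7=0xc1
body[3] sub  r4, r2, #1 → r4=0x54
body[4] add  r5, r5, r7 → r5=0x46
epilogue: pop r5=0x85, sp=0xe2
epilogue: pop r4=0x6e, sp=0xe3
r6 is caller-saved → body value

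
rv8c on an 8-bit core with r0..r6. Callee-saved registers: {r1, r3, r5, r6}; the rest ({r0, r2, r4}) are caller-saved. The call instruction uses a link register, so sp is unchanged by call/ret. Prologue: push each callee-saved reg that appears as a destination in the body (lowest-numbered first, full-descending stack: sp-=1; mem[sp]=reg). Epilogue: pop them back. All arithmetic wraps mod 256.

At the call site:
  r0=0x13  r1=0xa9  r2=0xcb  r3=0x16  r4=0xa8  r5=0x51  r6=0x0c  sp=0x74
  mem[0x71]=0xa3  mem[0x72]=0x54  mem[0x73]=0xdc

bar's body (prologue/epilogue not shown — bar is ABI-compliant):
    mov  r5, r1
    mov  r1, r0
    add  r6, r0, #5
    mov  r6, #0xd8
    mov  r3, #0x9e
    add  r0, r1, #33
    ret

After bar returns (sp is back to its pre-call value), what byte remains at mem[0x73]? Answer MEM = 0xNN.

prologue: push r1 -> mem[0x73]=0xa9, sp=0x73
prologue: push r3 -> mem[0x72]=0x16, sp=0x72
prologue: push r5 -> mem[0x71]=0x51, sp=0x71
prologue: push r6 -> mem[0x70]=0x0c, sp=0x70
body[0] mov  r5, r1 -> r5=0xa9
body[1] mov  r1, r0 -> r1=0x13
body[2] add  r6, r0, #5 -> r6=0x18
body[3] mov  r6, #0xd8 -> r6=0xd8
body[4] mov  r3, #0x9e -> r3=0x9e
body[5] add  r0, r1, #33 -> r0=0x34
epilogue: pop r6=0x0c, sp=0x71
epilogue: pop r5=0x51, sp=0x72
epilogue: pop r3=0x16, sp=0x73
epilogue: pop r1=0xa9, sp=0x74
prologue pushed ['r1', 'r3', 'r5', 'r6'] at ['0x73', '0x72', '0x71', '0x70']

MEM = 0xa9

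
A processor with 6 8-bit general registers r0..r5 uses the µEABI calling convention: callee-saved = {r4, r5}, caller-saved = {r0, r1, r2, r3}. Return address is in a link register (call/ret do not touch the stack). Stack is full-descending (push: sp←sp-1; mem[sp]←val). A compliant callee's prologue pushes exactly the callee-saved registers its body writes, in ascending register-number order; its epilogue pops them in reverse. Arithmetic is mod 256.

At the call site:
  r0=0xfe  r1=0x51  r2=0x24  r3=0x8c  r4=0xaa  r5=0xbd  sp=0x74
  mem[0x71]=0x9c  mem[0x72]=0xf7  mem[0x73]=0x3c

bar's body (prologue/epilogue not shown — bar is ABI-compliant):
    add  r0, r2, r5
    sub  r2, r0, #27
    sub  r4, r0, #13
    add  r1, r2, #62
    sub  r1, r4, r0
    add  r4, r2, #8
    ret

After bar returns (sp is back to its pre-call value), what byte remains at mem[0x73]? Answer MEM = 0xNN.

MEM = 0xaa

prologue: push r4 → mem[0x73]=0xaa, sp=0x73
body[0] add  r0, r2, r5 → r0=0xe1
body[1] sub  r2, r0, #27 → r2=0xc6
body[2] sub  r4, r0, #13 → r4=0xd4
body[3] add  r1, r2, #62 → r1=0x04
body[4] sub  r1, r4, r0 → r1=0xf3
body[5] add  r4, r2, #8 → r4=0xce
epilogue: pop r4=0xaa, sp=0x74
prologue pushed ['r4'] at ['0x73']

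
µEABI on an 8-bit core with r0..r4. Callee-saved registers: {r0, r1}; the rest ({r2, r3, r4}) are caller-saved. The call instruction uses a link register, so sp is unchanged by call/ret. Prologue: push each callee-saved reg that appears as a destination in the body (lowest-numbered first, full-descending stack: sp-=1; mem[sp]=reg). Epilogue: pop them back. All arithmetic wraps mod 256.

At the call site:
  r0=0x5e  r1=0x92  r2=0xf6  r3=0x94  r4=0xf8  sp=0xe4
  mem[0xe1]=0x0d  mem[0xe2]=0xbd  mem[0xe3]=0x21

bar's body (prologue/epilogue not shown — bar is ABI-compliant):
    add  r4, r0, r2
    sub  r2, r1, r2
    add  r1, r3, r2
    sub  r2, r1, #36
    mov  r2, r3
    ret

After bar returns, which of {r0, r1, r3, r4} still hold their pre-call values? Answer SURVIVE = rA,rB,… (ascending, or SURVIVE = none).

prologue: push r1 -> mem[0xe3]=0x92, sp=0xe3
body[0] add  r4, r0, r2 -> r4=0x54
body[1] sub  r2, r1, r2 -> r2=0x9c
body[2] add  r1, r3, r2 -> r1=0x30
body[3] sub  r2, r1, #36 -> r2=0x0c
body[4] mov  r2, r3 -> r2=0x94
epilogue: pop r1=0x92, sp=0xe4
r0: callee-saved, written=False
r1: callee-saved, written=True
r3: caller-saved, written=False
r4: caller-saved, written=True

SURVIVE = r0,r1,r3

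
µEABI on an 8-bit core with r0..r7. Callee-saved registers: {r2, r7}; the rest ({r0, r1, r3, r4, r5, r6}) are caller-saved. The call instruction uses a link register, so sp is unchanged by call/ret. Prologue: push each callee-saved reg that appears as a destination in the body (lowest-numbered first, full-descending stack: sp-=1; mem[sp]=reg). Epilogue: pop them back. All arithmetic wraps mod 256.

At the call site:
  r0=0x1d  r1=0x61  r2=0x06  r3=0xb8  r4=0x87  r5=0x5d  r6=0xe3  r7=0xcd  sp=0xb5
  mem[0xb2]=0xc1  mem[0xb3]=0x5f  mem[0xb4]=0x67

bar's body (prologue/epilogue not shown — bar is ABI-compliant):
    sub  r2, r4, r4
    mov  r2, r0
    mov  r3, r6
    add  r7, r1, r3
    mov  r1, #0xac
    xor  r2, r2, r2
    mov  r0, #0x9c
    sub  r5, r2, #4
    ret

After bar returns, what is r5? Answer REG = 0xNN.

prologue: push r2 -> mem[0xb4]=0x06, sp=0xb4
prologue: push r7 -> mem[0xb3]=0xcd, sp=0xb3
body[0] sub  r2, r4, r4 -> r2=0x00
body[1] mov  r2, r0 -> r2=0x1d
body[2] mov  r3, r6 -> r3=0xe3
body[3] add  r7, r1, r3 -> r7=0x44
body[4] mov  r1, #0xac -> r1=0xac
body[5] xor  r2, r2, r2 -> r2=0x00
body[6] mov  r0, #0x9c -> r0=0x9c
body[7] sub  r5, r2, #4 -> r5=0xfc
epilogue: pop r7=0xcd, sp=0xb4
epilogue: pop r2=0x06, sp=0xb5
r5 is caller-saved -> body value

REG = 0xfc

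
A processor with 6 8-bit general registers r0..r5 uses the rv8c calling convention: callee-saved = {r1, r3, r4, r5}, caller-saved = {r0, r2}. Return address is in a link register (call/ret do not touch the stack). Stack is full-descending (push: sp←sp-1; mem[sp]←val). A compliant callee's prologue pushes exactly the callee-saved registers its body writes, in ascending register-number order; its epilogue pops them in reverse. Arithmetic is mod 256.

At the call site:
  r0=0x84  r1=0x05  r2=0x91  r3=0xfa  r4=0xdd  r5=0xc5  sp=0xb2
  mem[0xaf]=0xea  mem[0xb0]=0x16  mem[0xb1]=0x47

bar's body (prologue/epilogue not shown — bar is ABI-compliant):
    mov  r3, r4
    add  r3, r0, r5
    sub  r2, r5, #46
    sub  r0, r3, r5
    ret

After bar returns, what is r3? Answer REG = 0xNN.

prologue: push r3 -> mem[0xb1]=0xfa, sp=0xb1
body[0] mov  r3, r4 -> r3=0xdd
body[1] add  r3, r0, r5 -> r3=0x49
body[2] sub  r2, r5, #46 -> r2=0x97
body[3] sub  r0, r3, r5 -> r0=0x84
epilogue: pop r3=0xfa, sp=0xb2
r3 is callee-saved -> restored

REG = 0xfa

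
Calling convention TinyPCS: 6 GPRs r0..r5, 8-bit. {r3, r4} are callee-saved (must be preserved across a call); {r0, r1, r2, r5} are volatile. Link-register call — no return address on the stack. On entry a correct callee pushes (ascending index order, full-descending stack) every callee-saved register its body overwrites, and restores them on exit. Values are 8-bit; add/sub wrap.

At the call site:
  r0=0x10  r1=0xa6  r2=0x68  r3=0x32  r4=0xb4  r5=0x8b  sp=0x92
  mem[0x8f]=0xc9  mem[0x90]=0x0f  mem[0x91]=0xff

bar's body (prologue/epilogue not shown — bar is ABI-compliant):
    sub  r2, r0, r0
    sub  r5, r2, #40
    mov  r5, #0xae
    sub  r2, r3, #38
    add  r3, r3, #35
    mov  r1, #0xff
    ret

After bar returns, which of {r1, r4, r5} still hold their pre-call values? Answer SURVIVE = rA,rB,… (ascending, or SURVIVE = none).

SURVIVE = r4

prologue: push r3 -> mem[0x91]=0x32, sp=0x91
body[0] sub  r2, r0, r0 -> r2=0x00
body[1] sub  r5, r2, #40 -> r5=0xd8
body[2] mov  r5, #0xae -> r5=0xae
body[3] sub  r2, r3, #38 -> r2=0x0c
body[4] add  r3, r3, #35 -> r3=0x55
body[5] mov  r1, #0xff -> r1=0xff
epilogue: pop r3=0x32, sp=0x92
r1: caller-saved, written=True
r4: callee-saved, written=False
r5: caller-saved, written=True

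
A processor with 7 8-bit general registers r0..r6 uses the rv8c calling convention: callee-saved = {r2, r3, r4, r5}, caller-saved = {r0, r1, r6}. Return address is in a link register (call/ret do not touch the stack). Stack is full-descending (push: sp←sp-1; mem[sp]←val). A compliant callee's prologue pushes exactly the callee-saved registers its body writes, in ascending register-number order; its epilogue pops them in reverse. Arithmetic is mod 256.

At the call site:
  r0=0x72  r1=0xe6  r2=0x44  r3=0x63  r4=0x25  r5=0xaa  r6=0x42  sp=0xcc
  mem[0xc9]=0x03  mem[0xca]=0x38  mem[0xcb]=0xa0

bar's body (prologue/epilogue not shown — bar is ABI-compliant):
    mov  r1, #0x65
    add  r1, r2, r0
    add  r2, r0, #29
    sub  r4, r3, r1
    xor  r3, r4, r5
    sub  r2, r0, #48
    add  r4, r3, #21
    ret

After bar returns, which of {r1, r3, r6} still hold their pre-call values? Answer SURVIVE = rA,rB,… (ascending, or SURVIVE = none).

prologue: push r2 → mem[0xcb]=0x44, sp=0xcb
prologue: push r3 → mem[0xca]=0x63, sp=0xca
prologue: push r4 → mem[0xc9]=0x25, sp=0xc9
body[0] mov  r1, #0x65 → r1=0x65
body[1] add  r1, r2, r0 → r1=0xb6
body[2] add  r2, r0, #29 → r2=0x8f
body[3] sub  r4, r3, r1 → r4=0xad
body[4] xor  r3, r4, r5 → r3=0x07
body[5] sub  r2, r0, #48 → r2=0x42
body[6] add  r4, r3, #21 → r4=0x1c
epilogue: pop r4=0x25, sp=0xca
epilogue: pop r3=0x63, sp=0xcb
epilogue: pop r2=0x44, sp=0xcc
r1: caller-saved, written=True
r3: callee-saved, written=True
r6: caller-saved, written=False

SURVIVE = r3,r6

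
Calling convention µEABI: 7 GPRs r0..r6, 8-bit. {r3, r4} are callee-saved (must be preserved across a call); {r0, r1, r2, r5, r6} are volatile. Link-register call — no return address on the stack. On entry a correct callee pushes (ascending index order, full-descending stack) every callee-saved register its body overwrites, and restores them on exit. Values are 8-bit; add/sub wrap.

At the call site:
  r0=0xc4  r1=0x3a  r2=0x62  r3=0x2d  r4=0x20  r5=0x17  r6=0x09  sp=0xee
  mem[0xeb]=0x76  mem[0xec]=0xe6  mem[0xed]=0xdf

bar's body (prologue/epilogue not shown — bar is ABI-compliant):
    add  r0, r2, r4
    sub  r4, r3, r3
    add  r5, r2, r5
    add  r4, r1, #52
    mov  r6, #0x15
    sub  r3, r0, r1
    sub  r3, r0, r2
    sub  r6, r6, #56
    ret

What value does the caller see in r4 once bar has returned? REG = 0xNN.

REG = 0x20

prologue: push r3 -> mem[0xed]=0x2d, sp=0xed
prologue: push r4 -> mem[0xec]=0x20, sp=0xec
body[0] add  r0, r2, r4 -> r0=0x82
body[1] sub  r4, r3, r3 -> r4=0x00
body[2] add  r5, r2, r5 -> r5=0x79
body[3] add  r4, r1, #52 -> r4=0x6e
body[4] mov  r6, #0x15 -> r6=0x15
body[5] sub  r3, r0, r1 -> r3=0x48
body[6] sub  r3, r0, r2 -> r3=0x20
body[7] sub  r6, r6, #56 -> r6=0xdd
epilogue: pop r4=0x20, sp=0xed
epilogue: pop r3=0x2d, sp=0xee
r4 is callee-saved -> restored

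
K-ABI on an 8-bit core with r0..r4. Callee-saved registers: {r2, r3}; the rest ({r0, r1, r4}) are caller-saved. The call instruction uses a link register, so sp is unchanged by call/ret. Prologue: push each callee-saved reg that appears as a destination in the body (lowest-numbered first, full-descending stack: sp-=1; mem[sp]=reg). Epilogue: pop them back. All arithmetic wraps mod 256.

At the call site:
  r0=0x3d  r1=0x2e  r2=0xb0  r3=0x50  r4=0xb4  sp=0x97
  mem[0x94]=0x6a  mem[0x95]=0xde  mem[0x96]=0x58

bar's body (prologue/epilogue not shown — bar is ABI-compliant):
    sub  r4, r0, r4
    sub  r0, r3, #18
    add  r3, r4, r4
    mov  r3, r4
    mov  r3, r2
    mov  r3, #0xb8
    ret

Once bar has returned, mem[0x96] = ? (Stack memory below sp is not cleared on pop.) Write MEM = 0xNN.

prologue: push r3 -> mem[0x96]=0x50, sp=0x96
body[0] sub  r4, r0, r4 -> r4=0x89
body[1] sub  r0, r3, #18 -> r0=0x3e
body[2] add  r3, r4, r4 -> r3=0x12
body[3] mov  r3, r4 -> r3=0x89
body[4] mov  r3, r2 -> r3=0xb0
body[5] mov  r3, #0xb8 -> r3=0xb8
epilogue: pop r3=0x50, sp=0x97
prologue pushed ['r3'] at ['0x96']

MEM = 0x50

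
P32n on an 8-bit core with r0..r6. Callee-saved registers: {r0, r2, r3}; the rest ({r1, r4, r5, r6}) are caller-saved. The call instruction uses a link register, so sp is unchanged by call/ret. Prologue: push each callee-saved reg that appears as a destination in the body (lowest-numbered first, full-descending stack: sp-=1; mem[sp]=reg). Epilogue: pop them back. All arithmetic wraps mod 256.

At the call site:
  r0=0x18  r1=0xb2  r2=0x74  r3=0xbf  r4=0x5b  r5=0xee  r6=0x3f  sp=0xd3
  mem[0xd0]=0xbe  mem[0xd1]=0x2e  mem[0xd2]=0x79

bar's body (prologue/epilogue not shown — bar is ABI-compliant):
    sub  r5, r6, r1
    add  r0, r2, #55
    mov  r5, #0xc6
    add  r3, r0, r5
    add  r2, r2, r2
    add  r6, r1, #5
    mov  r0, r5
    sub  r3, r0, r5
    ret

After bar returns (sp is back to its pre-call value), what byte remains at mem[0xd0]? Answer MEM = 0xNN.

MEM = 0xbf

prologue: push r0 → mem[0xd2]=0x18, sp=0xd2
prologue: push r2 → mem[0xd1]=0x74, sp=0xd1
prologue: push r3 → mem[0xd0]=0xbf, sp=0xd0
body[0] sub  r5, r6, r1 → r5=0x8d
body[1] add  r0, r2, #55 → r0=0xab
body[2] mov  r5, #0xc6 → r5=0xc6
body[3] add  r3, r0, r5 → r3=0x71
body[4] add  r2, r2, r2 → r2=0xe8
body[5] add  r6, r1, #5 → r6=0xb7
body[6] mov  r0, r5 → r0=0xc6
body[7] sub  r3, r0, r5 → r3=0x00
epilogue: pop r3=0xbf, sp=0xd1
epilogue: pop r2=0x74, sp=0xd2
epilogue: pop r0=0x18, sp=0xd3
prologue pushed ['r0', 'r2', 'r3'] at ['0xd2', '0xd1', '0xd0']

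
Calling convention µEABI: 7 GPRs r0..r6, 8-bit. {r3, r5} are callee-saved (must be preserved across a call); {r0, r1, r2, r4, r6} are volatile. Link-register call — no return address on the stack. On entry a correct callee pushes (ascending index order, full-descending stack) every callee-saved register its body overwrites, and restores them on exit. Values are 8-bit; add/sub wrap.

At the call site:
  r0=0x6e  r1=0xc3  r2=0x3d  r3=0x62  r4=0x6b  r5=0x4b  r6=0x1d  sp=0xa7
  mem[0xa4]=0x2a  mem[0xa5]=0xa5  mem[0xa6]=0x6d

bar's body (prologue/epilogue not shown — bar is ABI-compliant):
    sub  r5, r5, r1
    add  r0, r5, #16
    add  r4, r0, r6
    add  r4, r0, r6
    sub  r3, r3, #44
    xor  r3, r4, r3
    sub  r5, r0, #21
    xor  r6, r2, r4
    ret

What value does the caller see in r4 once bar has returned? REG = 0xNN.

prologue: push r3 -> mem[0xa6]=0x62, sp=0xa6
prologue: push r5 -> mem[0xa5]=0x4b, sp=0xa5
body[0] sub  r5, r5, r1 -> r5=0x88
body[1] add  r0, r5, #16 -> r0=0x98
body[2] add  r4, r0, r6 -> r4=0xb5
body[3] add  r4, r0, r6 -> r4=0xb5
body[4] sub  r3, r3, #44 -> r3=0x36
body[5] xor  r3, r4, r3 -> r3=0x83
body[6] sub  r5, r0, #21 -> r5=0x83
body[7] xor  r6, r2, r4 -> r6=0x88
epilogue: pop r5=0x4b, sp=0xa6
epilogue: pop r3=0x62, sp=0xa7
r4 is caller-saved -> body value

REG = 0xb5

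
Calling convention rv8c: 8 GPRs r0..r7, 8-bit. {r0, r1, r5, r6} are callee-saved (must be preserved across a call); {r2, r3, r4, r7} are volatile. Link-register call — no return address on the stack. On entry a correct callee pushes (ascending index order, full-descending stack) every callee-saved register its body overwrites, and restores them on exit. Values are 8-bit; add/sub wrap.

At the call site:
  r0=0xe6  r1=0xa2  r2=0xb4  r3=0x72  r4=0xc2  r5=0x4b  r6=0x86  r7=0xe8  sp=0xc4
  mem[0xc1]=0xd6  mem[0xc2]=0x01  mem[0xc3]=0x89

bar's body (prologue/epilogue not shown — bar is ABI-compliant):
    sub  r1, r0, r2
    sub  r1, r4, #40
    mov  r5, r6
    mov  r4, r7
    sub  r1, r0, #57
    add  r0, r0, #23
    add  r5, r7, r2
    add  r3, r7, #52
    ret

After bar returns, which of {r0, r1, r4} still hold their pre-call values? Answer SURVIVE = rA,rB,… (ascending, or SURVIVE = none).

SURVIVE = r0,r1

prologue: push r0 → mem[0xc3]=0xe6, sp=0xc3
prologue: push r1 → mem[0xc2]=0xa2, sp=0xc2
prologue: push r5 → mem[0xc1]=0x4b, sp=0xc1
body[0] sub  r1, r0, r2 → r1=0x32
body[1] sub  r1, r4, #40 → r1=0x9a
body[2] mov  r5, r6 → r5=0x86
body[3] mov  r4, r7 → r4=0xe8
body[4] sub  r1, r0, #57 → r1=0xad
body[5] add  r0, r0, #23 → r0=0xfd
body[6] add  r5, r7, r2 → r5=0x9c
body[7] add  r3, r7, #52 → r3=0x1c
epilogue: pop r5=0x4b, sp=0xc2
epilogue: pop r1=0xa2, sp=0xc3
epilogue: pop r0=0xe6, sp=0xc4
r0: callee-saved, written=True
r1: callee-saved, written=True
r4: caller-saved, written=True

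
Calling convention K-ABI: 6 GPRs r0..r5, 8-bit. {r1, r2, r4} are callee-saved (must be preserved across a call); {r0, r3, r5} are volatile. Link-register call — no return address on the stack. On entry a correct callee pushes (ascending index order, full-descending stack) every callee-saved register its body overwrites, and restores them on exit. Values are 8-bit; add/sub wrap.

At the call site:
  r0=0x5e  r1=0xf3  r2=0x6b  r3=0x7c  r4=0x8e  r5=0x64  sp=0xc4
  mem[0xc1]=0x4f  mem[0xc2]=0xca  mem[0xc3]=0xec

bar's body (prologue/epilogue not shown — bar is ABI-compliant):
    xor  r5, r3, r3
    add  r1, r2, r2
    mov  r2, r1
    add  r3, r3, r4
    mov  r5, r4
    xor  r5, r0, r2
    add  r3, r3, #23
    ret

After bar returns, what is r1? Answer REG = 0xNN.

prologue: push r1 → mem[0xc3]=0xf3, sp=0xc3
prologue: push r2 → mem[0xc2]=0x6b, sp=0xc2
body[0] xor  r5, r3, r3 → r5=0x00
body[1] add  r1, r2, r2 → r1=0xd6
body[2] mov  r2, r1 → r2=0xd6
body[3] add  r3, r3, r4 → r3=0x0a
body[4] mov  r5, r4 → r5=0x8e
body[5] xor  r5, r0, r2 → r5=0x88
body[6] add  r3, r3, #23 → r3=0x21
epilogue: pop r2=0x6b, sp=0xc3
epilogue: pop r1=0xf3, sp=0xc4
r1 is callee-saved → restored

REG = 0xf3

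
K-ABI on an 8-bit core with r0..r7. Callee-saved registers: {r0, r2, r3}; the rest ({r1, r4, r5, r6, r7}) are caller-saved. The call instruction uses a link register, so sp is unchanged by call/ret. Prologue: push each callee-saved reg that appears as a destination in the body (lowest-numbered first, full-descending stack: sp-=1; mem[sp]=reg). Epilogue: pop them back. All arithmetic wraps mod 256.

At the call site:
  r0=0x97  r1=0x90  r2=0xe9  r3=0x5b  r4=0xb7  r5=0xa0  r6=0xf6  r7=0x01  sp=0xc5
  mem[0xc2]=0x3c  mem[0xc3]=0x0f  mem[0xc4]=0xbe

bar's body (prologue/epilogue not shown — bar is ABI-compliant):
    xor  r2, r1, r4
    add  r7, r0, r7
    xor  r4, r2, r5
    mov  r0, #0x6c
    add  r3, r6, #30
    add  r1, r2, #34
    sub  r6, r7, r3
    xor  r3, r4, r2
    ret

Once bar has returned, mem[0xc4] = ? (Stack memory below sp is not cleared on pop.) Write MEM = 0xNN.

prologue: push r0 → mem[0xc4]=0x97, sp=0xc4
prologue: push r2 → mem[0xc3]=0xe9, sp=0xc3
prologue: push r3 → mem[0xc2]=0x5b, sp=0xc2
body[0] xor  r2, r1, r4 → r2=0x27
body[1] add  r7, r0, r7 → r7=0x98
body[2] xor  r4, r2, r5 → r4=0x87
body[3] mov  r0, #0x6c → r0=0x6c
body[4] add  r3, r6, #30 → r3=0x14
body[5] add  r1, r2, #34 → r1=0x49
body[6] sub  r6, r7, r3 → r6=0x84
body[7] xor  r3, r4, r2 → r3=0xa0
epilogue: pop r3=0x5b, sp=0xc3
epilogue: pop r2=0xe9, sp=0xc4
epilogue: pop r0=0x97, sp=0xc5
prologue pushed ['r0', 'r2', 'r3'] at ['0xc4', '0xc3', '0xc2']

MEM = 0x97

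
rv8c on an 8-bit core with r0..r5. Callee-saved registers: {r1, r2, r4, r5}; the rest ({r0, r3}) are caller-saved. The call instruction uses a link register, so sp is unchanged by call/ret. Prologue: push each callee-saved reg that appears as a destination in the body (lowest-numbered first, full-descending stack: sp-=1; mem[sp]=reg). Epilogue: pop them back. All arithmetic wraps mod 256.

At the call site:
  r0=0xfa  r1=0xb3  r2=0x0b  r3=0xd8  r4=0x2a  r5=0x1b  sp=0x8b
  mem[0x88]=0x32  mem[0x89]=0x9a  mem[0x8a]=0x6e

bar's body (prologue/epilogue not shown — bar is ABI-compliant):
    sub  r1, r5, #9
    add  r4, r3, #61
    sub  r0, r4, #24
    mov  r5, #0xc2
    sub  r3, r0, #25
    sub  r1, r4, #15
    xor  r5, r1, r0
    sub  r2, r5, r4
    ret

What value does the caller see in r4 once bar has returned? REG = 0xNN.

REG = 0x2a

prologue: push r1 → mem[0x8a]=0xb3, sp=0x8a
prologue: push r2 → mem[0x89]=0x0b, sp=0x89
prologue: push r4 → mem[0x88]=0x2a, sp=0x88
prologue: push r5 → mem[0x87]=0x1b, sp=0x87
body[0] sub  r1, r5, #9 → r1=0x12
body[1] add  r4, r3, #61 → r4=0x15
body[2] sub  r0, r4, #24 → r0=0xfd
body[3] mov  r5, #0xc2 → r5=0xc2
body[4] sub  r3, r0, #25 → r3=0xe4
body[5] sub  r1, r4, #15 → r1=0x06
body[6] xor  r5, r1, r0 → r5=0xfb
body[7] sub  r2, r5, r4 → r2=0xe6
epilogue: pop r5=0x1b, sp=0x88
epilogue: pop r4=0x2a, sp=0x89
epilogue: pop r2=0x0b, sp=0x8a
epilogue: pop r1=0xb3, sp=0x8b
r4 is callee-saved → restored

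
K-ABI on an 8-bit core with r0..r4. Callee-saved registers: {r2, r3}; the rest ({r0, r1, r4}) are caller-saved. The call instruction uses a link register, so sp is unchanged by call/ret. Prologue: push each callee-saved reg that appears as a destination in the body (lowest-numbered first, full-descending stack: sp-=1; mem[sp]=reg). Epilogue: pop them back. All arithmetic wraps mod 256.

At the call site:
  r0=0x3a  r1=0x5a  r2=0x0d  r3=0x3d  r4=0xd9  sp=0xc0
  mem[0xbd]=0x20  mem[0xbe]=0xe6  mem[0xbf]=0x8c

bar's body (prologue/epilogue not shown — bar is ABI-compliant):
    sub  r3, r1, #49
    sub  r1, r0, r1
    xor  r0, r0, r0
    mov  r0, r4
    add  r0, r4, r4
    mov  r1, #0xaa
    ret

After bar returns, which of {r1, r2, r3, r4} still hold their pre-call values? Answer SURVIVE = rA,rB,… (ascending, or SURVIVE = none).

prologue: push r3 → mem[0xbf]=0x3d, sp=0xbf
body[0] sub  r3, r1, #49 → r3=0x29
body[1] sub  r1, r0, r1 → r1=0xe0
body[2] xor  r0, r0, r0 → r0=0x00
body[3] mov  r0, r4 → r0=0xd9
body[4] add  r0, r4, r4 → r0=0xb2
body[5] mov  r1, #0xaa → r1=0xaa
epilogue: pop r3=0x3d, sp=0xc0
r1: caller-saved, written=True
r2: callee-saved, written=False
r3: callee-saved, written=True
r4: caller-saved, written=False

SURVIVE = r2,r3,r4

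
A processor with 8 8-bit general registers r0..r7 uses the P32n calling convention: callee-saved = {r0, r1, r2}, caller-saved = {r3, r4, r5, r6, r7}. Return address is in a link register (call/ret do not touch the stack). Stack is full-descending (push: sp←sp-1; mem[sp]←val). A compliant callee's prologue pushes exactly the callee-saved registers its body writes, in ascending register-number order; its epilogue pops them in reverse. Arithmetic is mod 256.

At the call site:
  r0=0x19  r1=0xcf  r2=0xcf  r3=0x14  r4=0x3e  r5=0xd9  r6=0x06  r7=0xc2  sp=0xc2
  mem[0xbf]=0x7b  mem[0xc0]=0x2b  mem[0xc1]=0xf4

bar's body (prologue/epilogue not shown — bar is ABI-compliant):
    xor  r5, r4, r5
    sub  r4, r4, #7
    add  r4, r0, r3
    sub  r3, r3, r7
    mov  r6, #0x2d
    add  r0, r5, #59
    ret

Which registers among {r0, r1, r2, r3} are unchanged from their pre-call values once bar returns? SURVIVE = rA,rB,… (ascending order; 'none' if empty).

SURVIVE = r0,r1,r2

prologue: push r0 → mem[0xc1]=0x19, sp=0xc1
body[0] xor  r5, r4, r5 → r5=0xe7
body[1] sub  r4, r4, #7 → r4=0x37
body[2] add  r4, r0, r3 → r4=0x2d
body[3] sub  r3, r3, r7 → r3=0x52
body[4] mov  r6, #0x2d → r6=0x2d
body[5] add  r0, r5, #59 → r0=0x22
epilogue: pop r0=0x19, sp=0xc2
r0: callee-saved, written=True
r1: callee-saved, written=False
r2: callee-saved, written=False
r3: caller-saved, written=True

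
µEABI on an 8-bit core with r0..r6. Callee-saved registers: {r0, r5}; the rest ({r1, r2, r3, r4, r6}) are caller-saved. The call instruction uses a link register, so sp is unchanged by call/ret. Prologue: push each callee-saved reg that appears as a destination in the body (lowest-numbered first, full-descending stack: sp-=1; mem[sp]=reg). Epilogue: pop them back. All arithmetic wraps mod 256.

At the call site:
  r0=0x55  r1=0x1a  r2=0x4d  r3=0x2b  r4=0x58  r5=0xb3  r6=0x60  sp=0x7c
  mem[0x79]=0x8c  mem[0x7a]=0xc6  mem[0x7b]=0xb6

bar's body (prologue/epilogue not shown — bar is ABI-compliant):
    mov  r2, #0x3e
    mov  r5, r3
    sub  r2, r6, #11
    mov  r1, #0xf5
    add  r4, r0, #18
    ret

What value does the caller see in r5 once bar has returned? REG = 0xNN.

REG = 0xb3

prologue: push r5 -> mem[0x7b]=0xb3, sp=0x7b
body[0] mov  r2, #0x3e -> r2=0x3e
body[1] mov  r5, r3 -> r5=0x2b
body[2] sub  r2, r6, #11 -> r2=0x55
body[3] mov  r1, #0xf5 -> r1=0xf5
body[4] add  r4, r0, #18 -> r4=0x67
epilogue: pop r5=0xb3, sp=0x7c
r5 is callee-saved -> restored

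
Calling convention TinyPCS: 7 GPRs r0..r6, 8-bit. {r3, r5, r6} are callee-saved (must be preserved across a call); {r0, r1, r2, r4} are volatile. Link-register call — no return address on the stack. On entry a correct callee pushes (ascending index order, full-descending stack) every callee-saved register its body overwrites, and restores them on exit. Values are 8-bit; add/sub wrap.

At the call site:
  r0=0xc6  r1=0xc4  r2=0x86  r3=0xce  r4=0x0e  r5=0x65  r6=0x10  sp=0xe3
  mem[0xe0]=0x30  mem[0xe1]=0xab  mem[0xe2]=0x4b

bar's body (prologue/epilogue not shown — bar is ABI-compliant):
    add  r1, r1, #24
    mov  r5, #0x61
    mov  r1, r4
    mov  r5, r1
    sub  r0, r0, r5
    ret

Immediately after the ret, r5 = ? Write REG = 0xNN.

REG = 0x65

prologue: push r5 -> mem[0xe2]=0x65, sp=0xe2
body[0] add  r1, r1, #24 -> r1=0xdc
body[1] mov  r5, #0x61 -> r5=0x61
body[2] mov  r1, r4 -> r1=0x0e
body[3] mov  r5, r1 -> r5=0x0e
body[4] sub  r0, r0, r5 -> r0=0xb8
epilogue: pop r5=0x65, sp=0xe3
r5 is callee-saved -> restored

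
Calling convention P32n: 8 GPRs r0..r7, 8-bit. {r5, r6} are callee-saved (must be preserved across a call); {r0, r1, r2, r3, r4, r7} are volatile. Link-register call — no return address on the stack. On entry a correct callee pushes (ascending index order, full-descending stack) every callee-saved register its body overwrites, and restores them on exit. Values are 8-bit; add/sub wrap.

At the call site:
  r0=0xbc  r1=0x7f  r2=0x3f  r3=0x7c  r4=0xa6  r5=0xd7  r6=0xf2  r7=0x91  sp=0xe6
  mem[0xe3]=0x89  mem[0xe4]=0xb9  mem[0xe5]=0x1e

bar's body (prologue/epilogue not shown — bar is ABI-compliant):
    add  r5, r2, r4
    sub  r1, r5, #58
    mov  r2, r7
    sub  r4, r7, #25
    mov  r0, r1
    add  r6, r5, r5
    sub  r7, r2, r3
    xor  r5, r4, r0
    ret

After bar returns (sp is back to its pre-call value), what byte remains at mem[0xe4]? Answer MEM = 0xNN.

prologue: push r5 -> mem[0xe5]=0xd7, sp=0xe5
prologue: push r6 -> mem[0xe4]=0xf2, sp=0xe4
body[0] add  r5, r2, r4 -> r5=0xe5
body[1] sub  r1, r5, #58 -> r1=0xab
body[2] mov  r2, r7 -> r2=0x91
body[3] sub  r4, r7, #25 -> r4=0x78
body[4] mov  r0, r1 -> r0=0xab
body[5] add  r6, r5, r5 -> r6=0xca
body[6] sub  r7, r2, r3 -> r7=0x15
body[7] xor  r5, r4, r0 -> r5=0xd3
epilogue: pop r6=0xf2, sp=0xe5
epilogue: pop r5=0xd7, sp=0xe6
prologue pushed ['r5', 'r6'] at ['0xe5', '0xe4']

MEM = 0xf2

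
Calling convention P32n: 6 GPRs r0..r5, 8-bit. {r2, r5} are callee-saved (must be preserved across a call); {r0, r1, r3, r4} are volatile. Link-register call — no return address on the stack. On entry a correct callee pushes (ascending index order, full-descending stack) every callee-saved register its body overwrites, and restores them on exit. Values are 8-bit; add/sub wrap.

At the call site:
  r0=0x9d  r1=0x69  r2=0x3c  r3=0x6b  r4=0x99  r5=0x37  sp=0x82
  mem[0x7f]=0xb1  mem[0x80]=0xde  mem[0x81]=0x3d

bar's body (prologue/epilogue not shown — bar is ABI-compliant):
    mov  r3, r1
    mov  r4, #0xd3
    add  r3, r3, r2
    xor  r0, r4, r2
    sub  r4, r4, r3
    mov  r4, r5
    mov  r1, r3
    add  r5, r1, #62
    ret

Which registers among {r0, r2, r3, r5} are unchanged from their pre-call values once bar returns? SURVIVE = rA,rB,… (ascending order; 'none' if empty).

SURVIVE = r2,r5

prologue: push r5 -> mem[0x81]=0x37, sp=0x81
body[0] mov  r3, r1 -> r3=0x69
body[1] mov  r4, #0xd3 -> r4=0xd3
body[2] add  r3, r3, r2 -> r3=0xa5
body[3] xor  r0, r4, r2 -> r0=0xef
body[4] sub  r4, r4, r3 -> r4=0x2e
body[5] mov  r4, r5 -> r4=0x37
body[6] mov  r1, r3 -> r1=0xa5
body[7] add  r5, r1, #62 -> r5=0xe3
epilogue: pop r5=0x37, sp=0x82
r0: caller-saved, written=True
r2: callee-saved, written=False
r3: caller-saved, written=True
r5: callee-saved, written=True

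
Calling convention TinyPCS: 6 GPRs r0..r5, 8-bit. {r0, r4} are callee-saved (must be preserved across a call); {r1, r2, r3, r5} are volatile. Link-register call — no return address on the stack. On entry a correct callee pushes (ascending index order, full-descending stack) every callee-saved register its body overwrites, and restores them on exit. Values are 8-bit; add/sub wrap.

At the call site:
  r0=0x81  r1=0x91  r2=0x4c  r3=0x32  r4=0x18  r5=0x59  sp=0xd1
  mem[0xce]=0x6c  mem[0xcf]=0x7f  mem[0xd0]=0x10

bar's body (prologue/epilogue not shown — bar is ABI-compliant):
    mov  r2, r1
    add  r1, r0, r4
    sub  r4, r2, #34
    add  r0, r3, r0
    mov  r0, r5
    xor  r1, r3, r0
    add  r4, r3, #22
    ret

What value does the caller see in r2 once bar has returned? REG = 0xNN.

prologue: push r0 -> mem[0xd0]=0x81, sp=0xd0
prologue: push r4 -> mem[0xcf]=0x18, sp=0xcf
body[0] mov  r2, r1 -> r2=0x91
body[1] add  r1, r0, r4 -> r1=0x99
body[2] sub  r4, r2, #34 -> r4=0x6f
body[3] add  r0, r3, r0 -> r0=0xb3
body[4] mov  r0, r5 -> r0=0x59
body[5] xor  r1, r3, r0 -> r1=0x6b
body[6] add  r4, r3, #22 -> r4=0x48
epilogue: pop r4=0x18, sp=0xd0
epilogue: pop r0=0x81, sp=0xd1
r2 is caller-saved -> body value

REG = 0x91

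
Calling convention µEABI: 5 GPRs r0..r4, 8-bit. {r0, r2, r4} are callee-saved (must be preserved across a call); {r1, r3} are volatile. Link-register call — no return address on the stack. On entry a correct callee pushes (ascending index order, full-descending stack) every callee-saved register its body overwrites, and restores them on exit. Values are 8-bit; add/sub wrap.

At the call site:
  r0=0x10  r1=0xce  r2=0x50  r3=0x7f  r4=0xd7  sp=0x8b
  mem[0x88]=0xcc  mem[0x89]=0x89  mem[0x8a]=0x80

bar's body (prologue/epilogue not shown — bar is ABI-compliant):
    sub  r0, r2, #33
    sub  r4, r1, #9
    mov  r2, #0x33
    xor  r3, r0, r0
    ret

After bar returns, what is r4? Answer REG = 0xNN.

prologue: push r0 -> mem[0x8a]=0x10, sp=0x8a
prologue: push r2 -> mem[0x89]=0x50, sp=0x89
prologue: push r4 -> mem[0x88]=0xd7, sp=0x88
body[0] sub  r0, r2, #33 -> r0=0x2f
body[1] sub  r4, r1, #9 -> r4=0xc5
body[2] mov  r2, #0x33 -> r2=0x33
body[3] xor  r3, r0, r0 -> r3=0x00
epilogue: pop r4=0xd7, sp=0x89
epilogue: pop r2=0x50, sp=0x8a
epilogue: pop r0=0x10, sp=0x8b
r4 is callee-saved -> restored

REG = 0xd7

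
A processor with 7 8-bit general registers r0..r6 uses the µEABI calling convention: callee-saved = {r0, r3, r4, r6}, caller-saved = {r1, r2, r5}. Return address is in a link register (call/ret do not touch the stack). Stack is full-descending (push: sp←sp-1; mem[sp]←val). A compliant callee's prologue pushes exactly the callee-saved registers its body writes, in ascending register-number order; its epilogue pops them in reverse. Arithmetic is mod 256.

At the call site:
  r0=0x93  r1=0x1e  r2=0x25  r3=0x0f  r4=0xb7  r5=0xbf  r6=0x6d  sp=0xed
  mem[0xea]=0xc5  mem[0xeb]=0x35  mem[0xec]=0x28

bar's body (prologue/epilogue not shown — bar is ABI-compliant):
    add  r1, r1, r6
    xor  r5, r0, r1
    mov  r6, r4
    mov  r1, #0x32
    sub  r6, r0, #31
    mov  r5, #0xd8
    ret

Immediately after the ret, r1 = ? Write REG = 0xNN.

prologue: push r6 -> mem[0xec]=0x6d, sp=0xec
body[0] add  r1, r1, r6 -> r1=0x8b
body[1] xor  r5, r0, r1 -> r5=0x18
body[2] mov  r6, r4 -> r6=0xb7
body[3] mov  r1, #0x32 -> r1=0x32
body[4] sub  r6, r0, #31 -> r6=0x74
body[5] mov  r5, #0xd8 -> r5=0xd8
epilogue: pop r6=0x6d, sp=0xed
r1 is caller-saved -> body value

REG = 0x32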